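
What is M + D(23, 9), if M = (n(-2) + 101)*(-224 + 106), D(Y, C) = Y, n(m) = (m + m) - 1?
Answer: -11305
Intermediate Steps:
n(m) = -1 + 2*m (n(m) = 2*m - 1 = -1 + 2*m)
M = -11328 (M = ((-1 + 2*(-2)) + 101)*(-224 + 106) = ((-1 - 4) + 101)*(-118) = (-5 + 101)*(-118) = 96*(-118) = -11328)
M + D(23, 9) = -11328 + 23 = -11305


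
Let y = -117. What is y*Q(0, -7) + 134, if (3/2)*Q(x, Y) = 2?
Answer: -22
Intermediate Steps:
Q(x, Y) = 4/3 (Q(x, Y) = (⅔)*2 = 4/3)
y*Q(0, -7) + 134 = -117*4/3 + 134 = -156 + 134 = -22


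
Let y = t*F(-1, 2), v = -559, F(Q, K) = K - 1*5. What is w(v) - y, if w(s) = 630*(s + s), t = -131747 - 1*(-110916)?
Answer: -766833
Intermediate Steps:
F(Q, K) = -5 + K (F(Q, K) = K - 5 = -5 + K)
t = -20831 (t = -131747 + 110916 = -20831)
y = 62493 (y = -20831*(-5 + 2) = -20831*(-3) = 62493)
w(s) = 1260*s (w(s) = 630*(2*s) = 1260*s)
w(v) - y = 1260*(-559) - 1*62493 = -704340 - 62493 = -766833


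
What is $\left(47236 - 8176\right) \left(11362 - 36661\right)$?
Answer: $-988178940$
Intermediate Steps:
$\left(47236 - 8176\right) \left(11362 - 36661\right) = \left(47236 - 8176\right) \left(-25299\right) = 39060 \left(-25299\right) = -988178940$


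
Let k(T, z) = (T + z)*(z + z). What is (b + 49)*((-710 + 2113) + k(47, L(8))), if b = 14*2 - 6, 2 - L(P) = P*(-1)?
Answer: 180553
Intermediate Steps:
L(P) = 2 + P (L(P) = 2 - P*(-1) = 2 - (-1)*P = 2 + P)
k(T, z) = 2*z*(T + z) (k(T, z) = (T + z)*(2*z) = 2*z*(T + z))
b = 22 (b = 28 - 6 = 22)
(b + 49)*((-710 + 2113) + k(47, L(8))) = (22 + 49)*((-710 + 2113) + 2*(2 + 8)*(47 + (2 + 8))) = 71*(1403 + 2*10*(47 + 10)) = 71*(1403 + 2*10*57) = 71*(1403 + 1140) = 71*2543 = 180553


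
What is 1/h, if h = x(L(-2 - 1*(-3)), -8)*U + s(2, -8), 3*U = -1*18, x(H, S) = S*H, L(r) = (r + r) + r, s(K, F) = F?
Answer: 1/136 ≈ 0.0073529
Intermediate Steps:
L(r) = 3*r (L(r) = 2*r + r = 3*r)
x(H, S) = H*S
U = -6 (U = (-1*18)/3 = (⅓)*(-18) = -6)
h = 136 (h = ((3*(-2 - 1*(-3)))*(-8))*(-6) - 8 = ((3*(-2 + 3))*(-8))*(-6) - 8 = ((3*1)*(-8))*(-6) - 8 = (3*(-8))*(-6) - 8 = -24*(-6) - 8 = 144 - 8 = 136)
1/h = 1/136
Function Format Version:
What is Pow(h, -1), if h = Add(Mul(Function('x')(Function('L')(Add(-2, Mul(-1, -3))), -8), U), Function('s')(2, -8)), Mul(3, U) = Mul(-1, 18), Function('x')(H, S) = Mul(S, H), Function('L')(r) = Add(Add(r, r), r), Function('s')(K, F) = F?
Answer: Rational(1, 136) ≈ 0.0073529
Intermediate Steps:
Function('L')(r) = Mul(3, r) (Function('L')(r) = Add(Mul(2, r), r) = Mul(3, r))
Function('x')(H, S) = Mul(H, S)
U = -6 (U = Mul(Rational(1, 3), Mul(-1, 18)) = Mul(Rational(1, 3), -18) = -6)
h = 136 (h = Add(Mul(Mul(Mul(3, Add(-2, Mul(-1, -3))), -8), -6), -8) = Add(Mul(Mul(Mul(3, Add(-2, 3)), -8), -6), -8) = Add(Mul(Mul(Mul(3, 1), -8), -6), -8) = Add(Mul(Mul(3, -8), -6), -8) = Add(Mul(-24, -6), -8) = Add(144, -8) = 136)
Pow(h, -1) = Pow(136, -1) = Rational(1, 136)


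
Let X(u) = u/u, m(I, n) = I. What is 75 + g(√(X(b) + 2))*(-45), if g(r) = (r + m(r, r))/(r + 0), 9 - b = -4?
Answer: -15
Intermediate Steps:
b = 13 (b = 9 - 1*(-4) = 9 + 4 = 13)
X(u) = 1
g(r) = 2 (g(r) = (r + r)/(r + 0) = (2*r)/r = 2)
75 + g(√(X(b) + 2))*(-45) = 75 + 2*(-45) = 75 - 90 = -15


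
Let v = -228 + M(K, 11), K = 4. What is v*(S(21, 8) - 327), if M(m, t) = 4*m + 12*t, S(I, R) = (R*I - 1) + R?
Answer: 12160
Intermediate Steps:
S(I, R) = -1 + R + I*R (S(I, R) = (I*R - 1) + R = (-1 + I*R) + R = -1 + R + I*R)
v = -80 (v = -228 + (4*4 + 12*11) = -228 + (16 + 132) = -228 + 148 = -80)
v*(S(21, 8) - 327) = -80*((-1 + 8 + 21*8) - 327) = -80*((-1 + 8 + 168) - 327) = -80*(175 - 327) = -80*(-152) = 12160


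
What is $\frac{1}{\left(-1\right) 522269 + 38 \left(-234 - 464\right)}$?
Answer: $- \frac{1}{548793} \approx -1.8222 \cdot 10^{-6}$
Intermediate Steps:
$\frac{1}{\left(-1\right) 522269 + 38 \left(-234 - 464\right)} = \frac{1}{-522269 + 38 \left(-698\right)} = \frac{1}{-522269 - 26524} = \frac{1}{-548793} = - \frac{1}{548793}$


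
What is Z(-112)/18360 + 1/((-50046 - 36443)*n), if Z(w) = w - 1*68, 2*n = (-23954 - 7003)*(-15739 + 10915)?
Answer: -3724328267/379881483228 ≈ -0.0098039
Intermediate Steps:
n = 74668284 (n = ((-23954 - 7003)*(-15739 + 10915))/2 = (-30957*(-4824))/2 = (1/2)*149336568 = 74668284)
Z(w) = -68 + w (Z(w) = w - 68 = -68 + w)
Z(-112)/18360 + 1/((-50046 - 36443)*n) = (-68 - 112)/18360 + 1/(-50046 - 36443*74668284) = -180*1/18360 + (1/74668284)/(-86489) = -1/102 - 1/86489*1/74668284 = -1/102 - 1/6457985214876 = -3724328267/379881483228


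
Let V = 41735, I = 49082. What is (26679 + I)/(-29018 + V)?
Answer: 75761/12717 ≈ 5.9575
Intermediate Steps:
(26679 + I)/(-29018 + V) = (26679 + 49082)/(-29018 + 41735) = 75761/12717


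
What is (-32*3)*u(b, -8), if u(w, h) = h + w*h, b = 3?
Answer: 3072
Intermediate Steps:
u(w, h) = h + h*w
(-32*3)*u(b, -8) = (-32*3)*(-8*(1 + 3)) = -(-768)*4 = -96*(-32) = 3072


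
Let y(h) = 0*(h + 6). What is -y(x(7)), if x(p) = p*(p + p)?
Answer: 0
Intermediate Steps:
x(p) = 2*p² (x(p) = p*(2*p) = 2*p²)
y(h) = 0 (y(h) = 0*(6 + h) = 0)
-y(x(7)) = -1*0 = 0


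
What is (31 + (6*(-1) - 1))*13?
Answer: 312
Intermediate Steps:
(31 + (6*(-1) - 1))*13 = (31 + (-6 - 1))*13 = (31 - 7)*13 = 24*13 = 312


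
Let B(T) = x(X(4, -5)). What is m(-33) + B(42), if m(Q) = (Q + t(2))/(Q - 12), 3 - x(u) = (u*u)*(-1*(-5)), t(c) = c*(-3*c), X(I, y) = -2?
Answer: -16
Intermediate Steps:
t(c) = -3*c²
x(u) = 3 - 5*u² (x(u) = 3 - u*u*(-1*(-5)) = 3 - u²*5 = 3 - 5*u²)
B(T) = -17 (B(T) = 3 - 5*(-2)² = 3 - 5*4 = 3 - 20 = -17)
m(Q) = 1 (m(Q) = (Q - 3*2²)/(Q - 12) = (Q - 3*4)/(-12 + Q) = (Q - 12)/(-12 + Q) = (-12 + Q)/(-12 + Q) = 1)
m(-33) + B(42) = 1 - 17 = -16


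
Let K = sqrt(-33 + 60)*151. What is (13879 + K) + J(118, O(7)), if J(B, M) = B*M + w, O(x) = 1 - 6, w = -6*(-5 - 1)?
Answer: 13325 + 453*sqrt(3) ≈ 14110.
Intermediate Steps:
w = 36 (w = -6*(-6) = 36)
K = 453*sqrt(3) (K = sqrt(27)*151 = (3*sqrt(3))*151 = 453*sqrt(3) ≈ 784.62)
O(x) = -5
J(B, M) = 36 + B*M (J(B, M) = B*M + 36 = 36 + B*M)
(13879 + K) + J(118, O(7)) = (13879 + 453*sqrt(3)) + (36 + 118*(-5)) = (13879 + 453*sqrt(3)) + (36 - 590) = (13879 + 453*sqrt(3)) - 554 = 13325 + 453*sqrt(3)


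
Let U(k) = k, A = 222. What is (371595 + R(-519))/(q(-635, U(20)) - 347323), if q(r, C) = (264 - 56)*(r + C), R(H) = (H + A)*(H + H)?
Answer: -679881/475243 ≈ -1.4306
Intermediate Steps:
R(H) = 2*H*(222 + H) (R(H) = (H + 222)*(H + H) = (222 + H)*(2*H) = 2*H*(222 + H))
q(r, C) = 208*C + 208*r (q(r, C) = 208*(C + r) = 208*C + 208*r)
(371595 + R(-519))/(q(-635, U(20)) - 347323) = (371595 + 2*(-519)*(222 - 519))/((208*20 + 208*(-635)) - 347323) = (371595 + 2*(-519)*(-297))/((4160 - 132080) - 347323) = (371595 + 308286)/(-127920 - 347323) = 679881/(-475243) = 679881*(-1/475243) = -679881/475243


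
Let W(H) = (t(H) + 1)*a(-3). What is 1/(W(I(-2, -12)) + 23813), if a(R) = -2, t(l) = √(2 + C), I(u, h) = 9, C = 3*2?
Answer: 23811/566963689 + 4*√2/566963689 ≈ 4.2007e-5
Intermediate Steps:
C = 6
t(l) = 2*√2 (t(l) = √(2 + 6) = √8 = 2*√2)
W(H) = -2 - 4*√2 (W(H) = (2*√2 + 1)*(-2) = (1 + 2*√2)*(-2) = -2 - 4*√2)
1/(W(I(-2, -12)) + 23813) = 1/((-2 - 4*√2) + 23813) = 1/(23811 - 4*√2)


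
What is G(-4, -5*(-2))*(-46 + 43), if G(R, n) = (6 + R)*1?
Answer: -6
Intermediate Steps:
G(R, n) = 6 + R
G(-4, -5*(-2))*(-46 + 43) = (6 - 4)*(-46 + 43) = 2*(-3) = -6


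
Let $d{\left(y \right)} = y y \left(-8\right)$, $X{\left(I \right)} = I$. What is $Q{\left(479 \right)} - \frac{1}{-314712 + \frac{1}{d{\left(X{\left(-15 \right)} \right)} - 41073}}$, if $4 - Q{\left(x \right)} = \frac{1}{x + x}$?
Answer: $\frac{51690373939821}{12925956378766} \approx 3.999$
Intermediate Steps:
$Q{\left(x \right)} = 4 - \frac{1}{2 x}$ ($Q{\left(x \right)} = 4 - \frac{1}{x + x} = 4 - \frac{1}{2 x}$)
$d{\left(y \right)} = - 8 y^{2}$ ($d{\left(y \right)} = y^{2} \left(-8\right) = - 8 y^{2}$)
$Q{\left(479 \right)} - \frac{1}{-314712 + \frac{1}{d{\left(X{\left(-15 \right)} \right)} - 41073}} = \left(4 - \frac{1}{2 \cdot 479}\right) - \frac{1}{-314712 + \frac{1}{- 8 \left(-15\right)^{2} - 41073}} = \left(4 - \frac{1}{958}\right) - \frac{1}{-314712 + \frac{1}{\left(-8\right) 225 - 41073}} = \left(4 - \frac{1}{958}\right) - \frac{1}{-314712 + \frac{1}{-1800 - 41073}} = \frac{3831}{958} - \frac{1}{-314712 + \frac{1}{-42873}} = \frac{3831}{958} - \frac{1}{-314712 - \frac{1}{42873}} = \frac{3831}{958} - \frac{1}{- \frac{13492647577}{42873}} = \frac{3831}{958} - - \frac{42873}{13492647577} = \frac{3831}{958} + \frac{42873}{13492647577} = \frac{51690373939821}{12925956378766}$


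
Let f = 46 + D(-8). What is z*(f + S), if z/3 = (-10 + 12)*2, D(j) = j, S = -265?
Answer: -2724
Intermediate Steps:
f = 38 (f = 46 - 8 = 38)
z = 12 (z = 3*((-10 + 12)*2) = 3*(2*2) = 3*4 = 12)
z*(f + S) = 12*(38 - 265) = 12*(-227) = -2724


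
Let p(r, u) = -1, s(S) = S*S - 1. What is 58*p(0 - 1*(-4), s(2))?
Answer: -58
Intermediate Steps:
s(S) = -1 + S² (s(S) = S² - 1 = -1 + S²)
58*p(0 - 1*(-4), s(2)) = 58*(-1) = -58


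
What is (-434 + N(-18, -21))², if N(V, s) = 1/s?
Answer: 83083225/441 ≈ 1.8840e+5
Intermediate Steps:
(-434 + N(-18, -21))² = (-434 + 1/(-21))² = (-434 - 1/21)² = (-9115/21)² = 83083225/441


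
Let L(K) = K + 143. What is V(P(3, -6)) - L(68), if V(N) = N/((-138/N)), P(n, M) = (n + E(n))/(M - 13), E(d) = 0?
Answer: -3503869/16606 ≈ -211.00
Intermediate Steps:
P(n, M) = n/(-13 + M) (P(n, M) = (n + 0)/(M - 13) = n/(-13 + M))
V(N) = -N²/138 (V(N) = N*(-N/138) = -N²/138)
L(K) = 143 + K
V(P(3, -6)) - L(68) = -9/(-13 - 6)²/138 - (143 + 68) = -(3/(-19))²/138 - 1*211 = -(3*(-1/19))²/138 - 211 = -(-3/19)²/138 - 211 = -1/138*9/361 - 211 = -3/16606 - 211 = -3503869/16606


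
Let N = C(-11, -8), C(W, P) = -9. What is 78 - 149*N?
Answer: 1419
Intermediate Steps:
N = -9
78 - 149*N = 78 - 149*(-9) = 78 + 1341 = 1419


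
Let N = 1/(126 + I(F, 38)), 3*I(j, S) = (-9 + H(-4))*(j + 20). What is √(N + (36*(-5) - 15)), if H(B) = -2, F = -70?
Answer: 7*I*√214194/232 ≈ 13.964*I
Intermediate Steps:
I(j, S) = -220/3 - 11*j/3 (I(j, S) = ((-9 - 2)*(j + 20))/3 = (-11*(20 + j))/3 = (-220 - 11*j)/3 = -220/3 - 11*j/3)
N = 3/928 (N = 1/(126 + (-220/3 - 11/3*(-70))) = 1/(126 + (-220/3 + 770/3)) = 1/(126 + 550/3) = 1/(928/3) = 3/928 ≈ 0.0032328)
√(N + (36*(-5) - 15)) = √(3/928 + (36*(-5) - 15)) = √(3/928 + (-180 - 15)) = √(3/928 - 195) = √(-180957/928) = 7*I*√214194/232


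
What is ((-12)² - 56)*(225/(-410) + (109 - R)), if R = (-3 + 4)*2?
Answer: 384076/41 ≈ 9367.7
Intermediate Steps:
R = 2 (R = 1*2 = 2)
((-12)² - 56)*(225/(-410) + (109 - R)) = ((-12)² - 56)*(225/(-410) + (109 - 1*2)) = (144 - 56)*(225*(-1/410) + (109 - 2)) = 88*(-45/82 + 107) = 88*(8729/82) = 384076/41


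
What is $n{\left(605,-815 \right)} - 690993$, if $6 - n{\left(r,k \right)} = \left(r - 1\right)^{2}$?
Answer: $-1055803$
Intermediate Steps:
$n{\left(r,k \right)} = 6 - \left(-1 + r\right)^{2}$ ($n{\left(r,k \right)} = 6 - \left(r - 1\right)^{2} = 6 - \left(-1 + r\right)^{2}$)
$n{\left(605,-815 \right)} - 690993 = \left(6 - \left(-1 + 605\right)^{2}\right) - 690993 = \left(6 - 604^{2}\right) - 690993 = \left(6 - 364816\right) - 690993 = -364810 - 690993 = -1055803$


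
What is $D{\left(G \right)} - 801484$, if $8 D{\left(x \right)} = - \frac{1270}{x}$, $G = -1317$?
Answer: $- \frac{4222217077}{5268} \approx -8.0148 \cdot 10^{5}$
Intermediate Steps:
$D{\left(x \right)} = - \frac{635}{4 x}$ ($D{\left(x \right)} = \frac{\left(-1270\right) \frac{1}{x}}{8} = - \frac{635}{4 x}$)
$D{\left(G \right)} - 801484 = - \frac{635}{4 \left(-1317\right)} - 801484 = \left(- \frac{635}{4}\right) \left(- \frac{1}{1317}\right) - 801484 = \frac{635}{5268} - 801484 = - \frac{4222217077}{5268}$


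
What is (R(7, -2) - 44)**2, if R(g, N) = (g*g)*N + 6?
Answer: 18496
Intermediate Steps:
R(g, N) = 6 + N*g**2 (R(g, N) = g**2*N + 6 = N*g**2 + 6 = 6 + N*g**2)
(R(7, -2) - 44)**2 = ((6 - 2*7**2) - 44)**2 = ((6 - 2*49) - 44)**2 = ((6 - 98) - 44)**2 = (-92 - 44)**2 = (-136)**2 = 18496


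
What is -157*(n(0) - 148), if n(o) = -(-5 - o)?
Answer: 22451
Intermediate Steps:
n(o) = 5 + o
-157*(n(0) - 148) = -157*((5 + 0) - 148) = -157*(5 - 148) = -157*(-143) = 22451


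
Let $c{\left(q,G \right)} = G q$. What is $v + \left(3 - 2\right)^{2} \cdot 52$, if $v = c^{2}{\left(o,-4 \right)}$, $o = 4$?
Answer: $308$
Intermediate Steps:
$v = 256$ ($v = \left(\left(-4\right) 4\right)^{2} = \left(-16\right)^{2} = 256$)
$v + \left(3 - 2\right)^{2} \cdot 52 = 256 + \left(3 - 2\right)^{2} \cdot 52 = 256 + 1^{2} \cdot 52 = 256 + 1 \cdot 52 = 256 + 52 = 308$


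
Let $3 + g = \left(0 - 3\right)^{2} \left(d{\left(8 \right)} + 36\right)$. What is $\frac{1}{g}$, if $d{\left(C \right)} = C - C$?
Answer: $\frac{1}{321} \approx 0.0031153$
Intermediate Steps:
$d{\left(C \right)} = 0$
$g = 321$ ($g = -3 + \left(0 - 3\right)^{2} \left(0 + 36\right) = -3 + \left(-3\right)^{2} \cdot 36 = -3 + 9 \cdot 36 = -3 + 324 = 321$)
$\frac{1}{g} = \frac{1}{321}$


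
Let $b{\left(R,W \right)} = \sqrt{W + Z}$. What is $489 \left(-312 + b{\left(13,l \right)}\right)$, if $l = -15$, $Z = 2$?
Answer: $-152568 + 489 i \sqrt{13} \approx -1.5257 \cdot 10^{5} + 1763.1 i$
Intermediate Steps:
$b{\left(R,W \right)} = \sqrt{2 + W}$ ($b{\left(R,W \right)} = \sqrt{W + 2} = \sqrt{2 + W}$)
$489 \left(-312 + b{\left(13,l \right)}\right) = 489 \left(-312 + \sqrt{2 - 15}\right) = 489 \left(-312 + \sqrt{-13}\right) = 489 \left(-312 + i \sqrt{13}\right) = -152568 + 489 i \sqrt{13}$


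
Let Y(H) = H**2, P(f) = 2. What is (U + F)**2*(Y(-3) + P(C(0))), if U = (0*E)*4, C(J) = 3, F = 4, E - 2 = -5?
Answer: 176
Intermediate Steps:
E = -3 (E = 2 - 5 = -3)
U = 0 (U = (0*(-3))*4 = 0*4 = 0)
(U + F)**2*(Y(-3) + P(C(0))) = (0 + 4)**2*((-3)**2 + 2) = 4**2*(9 + 2) = 16*11 = 176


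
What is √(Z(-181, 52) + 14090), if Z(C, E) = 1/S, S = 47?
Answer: √31124857/47 ≈ 118.70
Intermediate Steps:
Z(C, E) = 1/47
√(Z(-181, 52) + 14090) = √(1/47 + 14090) = √(662231/47) = √31124857/47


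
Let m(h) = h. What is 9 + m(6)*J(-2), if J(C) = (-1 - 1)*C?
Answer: 33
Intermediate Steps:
J(C) = -2*C
9 + m(6)*J(-2) = 9 + 6*(-2*(-2)) = 9 + 6*4 = 9 + 24 = 33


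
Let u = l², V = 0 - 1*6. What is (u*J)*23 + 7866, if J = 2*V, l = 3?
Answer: 5382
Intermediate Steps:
V = -6 (V = 0 - 6 = -6)
J = -12 (J = 2*(-6) = -12)
u = 9 (u = 3² = 9)
(u*J)*23 + 7866 = (9*(-12))*23 + 7866 = -108*23 + 7866 = -2484 + 7866 = 5382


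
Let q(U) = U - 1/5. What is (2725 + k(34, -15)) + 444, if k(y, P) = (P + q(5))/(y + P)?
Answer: 301004/95 ≈ 3168.5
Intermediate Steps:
q(U) = -⅕ + U (q(U) = U - 1/5 = U - 1*⅕ = U - ⅕ = -⅕ + U)
k(y, P) = (24/5 + P)/(P + y) (k(y, P) = (P + (-⅕ + 5))/(y + P) = (P + 24/5)/(P + y) = (24/5 + P)/(P + y))
(2725 + k(34, -15)) + 444 = (2725 + (24/5 - 15)/(-15 + 34)) + 444 = (2725 - 51/5/19) + 444 = (2725 + (1/19)*(-51/5)) + 444 = (2725 - 51/95) + 444 = 258824/95 + 444 = 301004/95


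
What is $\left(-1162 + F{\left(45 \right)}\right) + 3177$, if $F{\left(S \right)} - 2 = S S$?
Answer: $4042$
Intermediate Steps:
$F{\left(S \right)} = 2 + S^{2}$ ($F{\left(S \right)} = 2 + S S = 2 + S^{2}$)
$\left(-1162 + F{\left(45 \right)}\right) + 3177 = \left(-1162 + \left(2 + 45^{2}\right)\right) + 3177 = \left(-1162 + \left(2 + 2025\right)\right) + 3177 = \left(-1162 + 2027\right) + 3177 = 865 + 3177 = 4042$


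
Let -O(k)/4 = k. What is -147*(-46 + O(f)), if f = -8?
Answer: 2058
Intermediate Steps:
O(k) = -4*k
-147*(-46 + O(f)) = -147*(-46 - 4*(-8)) = -147*(-46 + 32) = -147*(-14) = 2058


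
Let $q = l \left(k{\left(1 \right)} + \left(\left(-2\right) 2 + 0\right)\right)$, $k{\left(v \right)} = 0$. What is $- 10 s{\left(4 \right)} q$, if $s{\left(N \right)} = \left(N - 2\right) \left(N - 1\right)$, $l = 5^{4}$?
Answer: $150000$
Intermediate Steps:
$l = 625$
$s{\left(N \right)} = \left(-1 + N\right) \left(-2 + N\right)$ ($s{\left(N \right)} = \left(-2 + N\right) \left(-1 + N\right) = \left(-1 + N\right) \left(-2 + N\right)$)
$q = -2500$ ($q = 625 \left(0 + \left(\left(-2\right) 2 + 0\right)\right) = 625 \left(0 + \left(-4 + 0\right)\right) = 625 \left(0 - 4\right) = 625 \left(-4\right) = -2500$)
$- 10 s{\left(4 \right)} q = - 10 \left(2 + 4^{2} - 12\right) \left(-2500\right) = - 10 \left(2 + 16 - 12\right) \left(-2500\right) = \left(-10\right) 6 \left(-2500\right) = \left(-60\right) \left(-2500\right) = 150000$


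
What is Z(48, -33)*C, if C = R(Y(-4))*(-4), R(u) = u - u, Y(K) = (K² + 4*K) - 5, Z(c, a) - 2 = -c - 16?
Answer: 0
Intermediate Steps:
Z(c, a) = -14 - c (Z(c, a) = 2 + (-c - 16) = 2 + (-16 - c) = -14 - c)
Y(K) = -5 + K² + 4*K
R(u) = 0
C = 0 (C = 0*(-4) = 0)
Z(48, -33)*C = (-14 - 1*48)*0 = (-14 - 48)*0 = -62*0 = 0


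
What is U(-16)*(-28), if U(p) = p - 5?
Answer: 588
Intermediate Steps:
U(p) = -5 + p
U(-16)*(-28) = (-5 - 16)*(-28) = -21*(-28) = 588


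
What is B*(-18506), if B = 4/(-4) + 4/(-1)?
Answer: 92530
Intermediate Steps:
B = -5 (B = 4*(-¼) + 4*(-1) = -1 - 4 = -5)
B*(-18506) = -5*(-18506) = 92530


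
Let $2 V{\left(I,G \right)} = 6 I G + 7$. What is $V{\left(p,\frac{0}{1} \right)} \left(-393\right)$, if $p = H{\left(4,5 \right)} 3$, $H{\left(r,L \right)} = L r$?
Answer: $- \frac{2751}{2} \approx -1375.5$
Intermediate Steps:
$p = 60$ ($p = 5 \cdot 4 \cdot 3 = 20 \cdot 3 = 60$)
$V{\left(I,G \right)} = \frac{7}{2} + 3 G I$ ($V{\left(I,G \right)} = \frac{6 I G + 7}{2} = \frac{6 G I + 7}{2} = \frac{7 + 6 G I}{2} = \frac{7}{2} + 3 G I$)
$V{\left(p,\frac{0}{1} \right)} \left(-393\right) = \left(\frac{7}{2} + 3 \cdot \frac{0}{1} \cdot 60\right) \left(-393\right) = \left(\frac{7}{2} + 3 \cdot 0 \cdot 1 \cdot 60\right) \left(-393\right) = \left(\frac{7}{2} + 3 \cdot 0 \cdot 60\right) \left(-393\right) = \left(\frac{7}{2} + 0\right) \left(-393\right) = \frac{7}{2} \left(-393\right) = - \frac{2751}{2}$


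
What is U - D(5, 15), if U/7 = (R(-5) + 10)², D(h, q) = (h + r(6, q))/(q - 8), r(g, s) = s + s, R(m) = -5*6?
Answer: 2795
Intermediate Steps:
R(m) = -30
r(g, s) = 2*s
D(h, q) = (h + 2*q)/(-8 + q) (D(h, q) = (h + 2*q)/(q - 8) = (h + 2*q)/(-8 + q))
U = 2800 (U = 7*(-30 + 10)² = 7*(-20)² = 7*400 = 2800)
U - D(5, 15) = 2800 - (5 + 2*15)/(-8 + 15) = 2800 - (5 + 30)/7 = 2800 - 35/7 = 2800 - 1*5 = 2800 - 5 = 2795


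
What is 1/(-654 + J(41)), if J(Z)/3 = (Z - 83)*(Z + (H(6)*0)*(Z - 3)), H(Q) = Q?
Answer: -1/5820 ≈ -0.00017182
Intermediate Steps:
J(Z) = 3*Z*(-83 + Z) (J(Z) = 3*((Z - 83)*(Z + (6*0)*(Z - 3))) = 3*((-83 + Z)*(Z + 0*(-3 + Z))) = 3*((-83 + Z)*(Z + 0)) = 3*((-83 + Z)*Z) = 3*(Z*(-83 + Z)) = 3*Z*(-83 + Z))
1/(-654 + J(41)) = 1/(-654 + 3*41*(-83 + 41)) = 1/(-654 + 3*41*(-42)) = 1/(-654 - 5166) = 1/(-5820) = -1/5820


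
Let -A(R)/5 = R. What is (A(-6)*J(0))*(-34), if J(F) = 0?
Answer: 0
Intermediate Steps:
A(R) = -5*R
(A(-6)*J(0))*(-34) = (-5*(-6)*0)*(-34) = (30*0)*(-34) = 0*(-34) = 0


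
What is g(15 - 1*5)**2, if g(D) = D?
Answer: 100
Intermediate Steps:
g(15 - 1*5)**2 = (15 - 1*5)**2 = (15 - 5)**2 = 10**2 = 100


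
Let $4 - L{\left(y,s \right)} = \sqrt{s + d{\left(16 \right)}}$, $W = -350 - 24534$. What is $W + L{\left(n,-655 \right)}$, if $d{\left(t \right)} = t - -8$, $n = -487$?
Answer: $-24880 - i \sqrt{631} \approx -24880.0 - 25.12 i$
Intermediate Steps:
$W = -24884$ ($W = -350 - 24534 = -24884$)
$d{\left(t \right)} = 8 + t$ ($d{\left(t \right)} = t + 8 = 8 + t$)
$L{\left(y,s \right)} = 4 - \sqrt{24 + s}$ ($L{\left(y,s \right)} = 4 - \sqrt{s + \left(8 + 16\right)} = 4 - \sqrt{s + 24} = 4 - \sqrt{24 + s}$)
$W + L{\left(n,-655 \right)} = -24884 + \left(4 - \sqrt{24 - 655}\right) = -24884 + \left(4 - \sqrt{-631}\right) = -24884 + \left(4 - i \sqrt{631}\right) = -24880 - i \sqrt{631}$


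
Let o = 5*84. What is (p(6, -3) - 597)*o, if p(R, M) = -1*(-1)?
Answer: -250320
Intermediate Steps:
p(R, M) = 1
o = 420
(p(6, -3) - 597)*o = (1 - 597)*420 = -596*420 = -250320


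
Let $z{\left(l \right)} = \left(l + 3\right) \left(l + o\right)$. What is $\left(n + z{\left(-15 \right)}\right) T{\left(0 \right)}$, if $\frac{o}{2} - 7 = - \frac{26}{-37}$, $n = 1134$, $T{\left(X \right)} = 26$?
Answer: $\frac{1086228}{37} \approx 29358.0$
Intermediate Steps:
$o = \frac{570}{37}$ ($o = 14 + 2 \left(- \frac{26}{-37}\right) = 14 + 2 \left(\left(-26\right) \left(- \frac{1}{37}\right)\right) = 14 + 2 \cdot \frac{26}{37} = 14 + \frac{52}{37} = \frac{570}{37} \approx 15.405$)
$z{\left(l \right)} = \left(3 + l\right) \left(\frac{570}{37} + l\right)$ ($z{\left(l \right)} = \left(l + 3\right) \left(l + \frac{570}{37}\right) = \left(3 + l\right) \left(\frac{570}{37} + l\right)$)
$\left(n + z{\left(-15 \right)}\right) T{\left(0 \right)} = \left(1134 + \left(\frac{1710}{37} + \left(-15\right)^{2} + \frac{681}{37} \left(-15\right)\right)\right) 26 = \left(1134 + \left(\frac{1710}{37} + 225 - \frac{10215}{37}\right)\right) 26 = \left(1134 - \frac{180}{37}\right) 26 = \frac{41778}{37} \cdot 26 = \frac{1086228}{37}$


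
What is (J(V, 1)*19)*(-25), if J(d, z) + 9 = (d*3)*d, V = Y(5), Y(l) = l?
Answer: -31350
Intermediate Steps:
V = 5
J(d, z) = -9 + 3*d² (J(d, z) = -9 + (d*3)*d = -9 + (3*d)*d = -9 + 3*d²)
(J(V, 1)*19)*(-25) = ((-9 + 3*5²)*19)*(-25) = ((-9 + 3*25)*19)*(-25) = ((-9 + 75)*19)*(-25) = (66*19)*(-25) = 1254*(-25) = -31350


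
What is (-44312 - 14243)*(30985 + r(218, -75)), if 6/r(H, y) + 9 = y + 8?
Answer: -68944237985/38 ≈ -1.8143e+9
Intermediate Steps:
r(H, y) = 6/(-1 + y) (r(H, y) = 6/(-9 + (y + 8)) = 6/(-9 + (8 + y)) = 6/(-1 + y))
(-44312 - 14243)*(30985 + r(218, -75)) = (-44312 - 14243)*(30985 + 6/(-1 - 75)) = -58555*(30985 + 6/(-76)) = -58555*(30985 + 6*(-1/76)) = -58555*(30985 - 3/38) = -58555*1177427/38 = -68944237985/38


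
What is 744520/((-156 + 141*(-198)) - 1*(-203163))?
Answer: 744520/175089 ≈ 4.2522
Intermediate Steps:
744520/((-156 + 141*(-198)) - 1*(-203163)) = 744520/((-156 - 27918) + 203163) = 744520/(-28074 + 203163) = 744520/175089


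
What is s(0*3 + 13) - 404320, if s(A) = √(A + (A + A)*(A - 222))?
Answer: -404320 + I*√5421 ≈ -4.0432e+5 + 73.627*I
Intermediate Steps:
s(A) = √(A + 2*A*(-222 + A)) (s(A) = √(A + (2*A)*(-222 + A)) = √(A + 2*A*(-222 + A)))
s(0*3 + 13) - 404320 = √((0*3 + 13)*(-443 + 2*(0*3 + 13))) - 404320 = √((0 + 13)*(-443 + 2*(0 + 13))) - 404320 = √(13*(-443 + 2*13)) - 404320 = √(13*(-443 + 26)) - 404320 = √(13*(-417)) - 404320 = √(-5421) - 404320 = I*√5421 - 404320 = -404320 + I*√5421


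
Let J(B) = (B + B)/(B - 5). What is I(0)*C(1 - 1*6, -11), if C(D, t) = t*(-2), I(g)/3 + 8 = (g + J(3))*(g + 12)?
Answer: -2904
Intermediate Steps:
J(B) = 2*B/(-5 + B) (J(B) = (2*B)/(-5 + B) = 2*B/(-5 + B))
I(g) = -24 + 3*(-3 + g)*(12 + g) (I(g) = -24 + 3*((g + 2*3/(-5 + 3))*(g + 12)) = -24 + 3*((g + 2*3/(-2))*(12 + g)) = -24 + 3*((g + 2*3*(-½))*(12 + g)) = -24 + 3*((g - 3)*(12 + g)) = -24 + 3*((-3 + g)*(12 + g)) = -24 + 3*(-3 + g)*(12 + g))
C(D, t) = -2*t
I(0)*C(1 - 1*6, -11) = (-132 + 3*0² + 27*0)*(-2*(-11)) = (-132 + 3*0 + 0)*22 = (-132 + 0 + 0)*22 = -132*22 = -2904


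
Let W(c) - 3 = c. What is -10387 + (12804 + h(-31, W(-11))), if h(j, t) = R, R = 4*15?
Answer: 2477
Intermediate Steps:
R = 60
W(c) = 3 + c
h(j, t) = 60
-10387 + (12804 + h(-31, W(-11))) = -10387 + (12804 + 60) = -10387 + 12864 = 2477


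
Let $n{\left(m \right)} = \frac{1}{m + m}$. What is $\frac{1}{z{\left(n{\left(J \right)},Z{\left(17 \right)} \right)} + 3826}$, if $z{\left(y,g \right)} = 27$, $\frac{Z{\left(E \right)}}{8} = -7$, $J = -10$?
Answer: $\frac{1}{3853} \approx 0.00025954$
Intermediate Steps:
$Z{\left(E \right)} = -56$ ($Z{\left(E \right)} = 8 \left(-7\right) = -56$)
$n{\left(m \right)} = \frac{1}{2 m}$
$\frac{1}{z{\left(n{\left(J \right)},Z{\left(17 \right)} \right)} + 3826} = \frac{1}{27 + 3826} = \frac{1}{3853}$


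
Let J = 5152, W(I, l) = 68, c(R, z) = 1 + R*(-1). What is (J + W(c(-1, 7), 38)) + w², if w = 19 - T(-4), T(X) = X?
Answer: 5749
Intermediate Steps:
c(R, z) = 1 - R
w = 23 (w = 19 - 1*(-4) = 19 + 4 = 23)
(J + W(c(-1, 7), 38)) + w² = (5152 + 68) + 23² = 5220 + 529 = 5749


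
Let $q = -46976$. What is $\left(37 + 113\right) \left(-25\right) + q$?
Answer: $-50726$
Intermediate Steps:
$\left(37 + 113\right) \left(-25\right) + q = \left(37 + 113\right) \left(-25\right) - 46976 = 150 \left(-25\right) - 46976 = -3750 - 46976 = -50726$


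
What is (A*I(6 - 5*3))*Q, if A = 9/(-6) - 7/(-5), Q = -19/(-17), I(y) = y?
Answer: 171/170 ≈ 1.0059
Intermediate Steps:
Q = 19/17 (Q = -19*(-1/17) = 19/17 ≈ 1.1176)
A = -⅒ (A = 9*(-⅙) - 7*(-⅕) = -3/2 + 7/5 = -⅒ ≈ -0.10000)
(A*I(6 - 5*3))*Q = -(6 - 5*3)/10*(19/17) = -(6 - 15)/10*(19/17) = -⅒*(-9)*(19/17) = (9/10)*(19/17) = 171/170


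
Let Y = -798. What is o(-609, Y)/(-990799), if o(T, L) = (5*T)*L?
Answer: -2429910/990799 ≈ -2.4525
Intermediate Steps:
o(T, L) = 5*L*T
o(-609, Y)/(-990799) = (5*(-798)*(-609))/(-990799) = 2429910*(-1/990799) = -2429910/990799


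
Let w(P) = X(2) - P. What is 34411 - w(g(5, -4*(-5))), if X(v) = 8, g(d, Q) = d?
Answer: 34408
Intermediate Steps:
w(P) = 8 - P
34411 - w(g(5, -4*(-5))) = 34411 - (8 - 1*5) = 34411 - (8 - 5) = 34411 - 1*3 = 34411 - 3 = 34408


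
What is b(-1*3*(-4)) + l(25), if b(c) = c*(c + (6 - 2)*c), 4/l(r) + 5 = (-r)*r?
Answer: 226798/315 ≈ 719.99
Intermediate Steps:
l(r) = 4/(-5 - r²) (l(r) = 4/(-5 + (-r)*r) = 4/(-5 - r²))
b(c) = 5*c² (b(c) = c*(c + 4*c) = c*(5*c) = 5*c²)
b(-1*3*(-4)) + l(25) = 5*(-1*3*(-4))² - 4/(5 + 25²) = 5*(-3*(-4))² - 4/(5 + 625) = 5*12² - 4/630 = 5*144 - 4*1/630 = 720 - 2/315 = 226798/315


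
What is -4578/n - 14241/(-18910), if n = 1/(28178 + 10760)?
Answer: -3370861866999/18910 ≈ -1.7826e+8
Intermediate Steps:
n = 1/38938 ≈ 2.5682e-5
-4578/n - 14241/(-18910) = -4578/1/38938 - 14241/(-18910) = -4578*38938 - 14241*(-1/18910) = -178258164 + 14241/18910 = -3370861866999/18910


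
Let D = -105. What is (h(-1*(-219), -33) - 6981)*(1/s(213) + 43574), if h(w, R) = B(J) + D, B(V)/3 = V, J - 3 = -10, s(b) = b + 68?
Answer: -87020204565/281 ≈ -3.0968e+8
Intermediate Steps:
s(b) = 68 + b
J = -7 (J = 3 - 10 = -7)
B(V) = 3*V
h(w, R) = -126 (h(w, R) = 3*(-7) - 105 = -21 - 105 = -126)
(h(-1*(-219), -33) - 6981)*(1/s(213) + 43574) = (-126 - 6981)*(1/(68 + 213) + 43574) = -7107*(1/281 + 43574) = -7107*12244295/281 = -87020204565/281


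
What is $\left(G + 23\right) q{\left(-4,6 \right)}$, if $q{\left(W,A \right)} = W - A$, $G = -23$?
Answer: $0$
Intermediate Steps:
$\left(G + 23\right) q{\left(-4,6 \right)} = \left(-23 + 23\right) \left(-4 - 6\right) = 0 \left(-4 - 6\right) = 0 \left(-10\right) = 0$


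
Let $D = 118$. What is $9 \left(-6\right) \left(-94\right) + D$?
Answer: $5194$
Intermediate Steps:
$9 \left(-6\right) \left(-94\right) + D = 9 \left(-6\right) \left(-94\right) + 118 = \left(-54\right) \left(-94\right) + 118 = 5076 + 118 = 5194$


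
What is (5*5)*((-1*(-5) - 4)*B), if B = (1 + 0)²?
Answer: 25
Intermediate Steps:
B = 1 (B = 1² = 1)
(5*5)*((-1*(-5) - 4)*B) = (5*5)*((-1*(-5) - 4)*1) = 25*((5 - 4)*1) = 25*(1*1) = 25*1 = 25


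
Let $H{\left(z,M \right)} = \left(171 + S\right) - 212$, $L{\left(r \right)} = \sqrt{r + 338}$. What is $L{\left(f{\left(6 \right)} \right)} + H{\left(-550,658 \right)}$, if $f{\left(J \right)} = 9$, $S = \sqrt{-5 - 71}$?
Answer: $-41 + \sqrt{347} + 2 i \sqrt{19} \approx -22.372 + 8.7178 i$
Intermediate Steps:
$S = 2 i \sqrt{19}$ ($S = \sqrt{-76} = 2 i \sqrt{19} \approx 8.7178 i$)
$L{\left(r \right)} = \sqrt{338 + r}$
$H{\left(z,M \right)} = -41 + 2 i \sqrt{19}$ ($H{\left(z,M \right)} = \left(171 + 2 i \sqrt{19}\right) - 212 = -41 + 2 i \sqrt{19}$)
$L{\left(f{\left(6 \right)} \right)} + H{\left(-550,658 \right)} = \sqrt{338 + 9} - \left(41 - 2 i \sqrt{19}\right) = \sqrt{347} - \left(41 - 2 i \sqrt{19}\right) = -41 + \sqrt{347} + 2 i \sqrt{19}$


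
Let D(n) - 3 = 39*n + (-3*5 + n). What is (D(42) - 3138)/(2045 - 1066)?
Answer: -1470/979 ≈ -1.5015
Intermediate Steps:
D(n) = -12 + 40*n (D(n) = 3 + (39*n + (-3*5 + n)) = 3 + (39*n + (-15 + n)) = 3 + (-15 + 40*n) = -12 + 40*n)
(D(42) - 3138)/(2045 - 1066) = ((-12 + 40*42) - 3138)/(2045 - 1066) = ((-12 + 1680) - 3138)/979 = (1668 - 3138)*(1/979) = -1470*1/979 = -1470/979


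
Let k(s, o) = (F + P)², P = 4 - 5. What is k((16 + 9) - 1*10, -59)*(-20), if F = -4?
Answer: -500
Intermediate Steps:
P = -1
k(s, o) = 25 (k(s, o) = (-4 - 1)² = (-5)² = 25)
k((16 + 9) - 1*10, -59)*(-20) = 25*(-20) = -500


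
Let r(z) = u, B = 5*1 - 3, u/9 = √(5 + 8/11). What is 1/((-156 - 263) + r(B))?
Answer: -4609/1926068 - 27*√77/1926068 ≈ -0.0025160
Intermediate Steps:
u = 27*√77/11 (u = 9*√(5 + 8/11) = 9*√(63/11) = 9*(3*√77/11) = 27*√77/11 ≈ 21.539)
B = 2 (B = 5 - 3 = 2)
r(z) = 27*√77/11
1/((-156 - 263) + r(B)) = 1/((-156 - 263) + 27*√77/11) = 1/(-419 + 27*√77/11)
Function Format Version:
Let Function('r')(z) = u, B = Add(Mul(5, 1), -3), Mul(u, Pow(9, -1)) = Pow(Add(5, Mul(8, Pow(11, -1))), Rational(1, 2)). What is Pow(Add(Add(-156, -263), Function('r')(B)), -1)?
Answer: Add(Rational(-4609, 1926068), Mul(Rational(-27, 1926068), Pow(77, Rational(1, 2)))) ≈ -0.0025160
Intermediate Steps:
u = Mul(Rational(27, 11), Pow(77, Rational(1, 2))) (u = Mul(9, Pow(Add(5, Mul(8, Pow(11, -1))), Rational(1, 2))) = Mul(9, Pow(Add(5, Mul(8, Rational(1, 11))), Rational(1, 2))) = Mul(9, Pow(Add(5, Rational(8, 11)), Rational(1, 2))) = Mul(9, Pow(Rational(63, 11), Rational(1, 2))) = Mul(9, Mul(Rational(3, 11), Pow(77, Rational(1, 2)))) = Mul(Rational(27, 11), Pow(77, Rational(1, 2))) ≈ 21.539)
B = 2 (B = Add(5, -3) = 2)
Function('r')(z) = Mul(Rational(27, 11), Pow(77, Rational(1, 2)))
Pow(Add(Add(-156, -263), Function('r')(B)), -1) = Pow(Add(Add(-156, -263), Mul(Rational(27, 11), Pow(77, Rational(1, 2)))), -1) = Pow(Add(-419, Mul(Rational(27, 11), Pow(77, Rational(1, 2)))), -1)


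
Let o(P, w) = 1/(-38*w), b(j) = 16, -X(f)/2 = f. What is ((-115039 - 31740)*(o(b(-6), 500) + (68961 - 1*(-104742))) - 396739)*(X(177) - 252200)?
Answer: 61172447674375076217/9500 ≈ 6.4392e+15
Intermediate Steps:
X(f) = -2*f
o(P, w) = -1/(38*w)
((-115039 - 31740)*(o(b(-6), 500) + (68961 - 1*(-104742))) - 396739)*(X(177) - 252200) = ((-115039 - 31740)*(-1/38/500 + (68961 - 1*(-104742))) - 396739)*(-2*177 - 252200) = (-146779*(-1/38*1/500 + (68961 + 104742)) - 396739)*(-354 - 252200) = (-146779*(-1/19000 + 173703) - 396739)*(-252554) = (-146779*3300356999/19000 - 396739)*(-252554) = (-484423099956221/19000 - 396739)*(-252554) = -484430637997221/19000*(-252554) = 61172447674375076217/9500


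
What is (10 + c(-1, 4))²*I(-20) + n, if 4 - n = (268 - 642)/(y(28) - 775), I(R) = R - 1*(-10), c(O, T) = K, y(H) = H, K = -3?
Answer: -363416/747 ≈ -486.50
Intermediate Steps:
c(O, T) = -3
I(R) = 10 + R (I(R) = R + 10 = 10 + R)
n = 2614/747 (n = 4 - (268 - 642)/(28 - 775) = 4 - (-374)/(-747) = 4 - (-374)*(-1)/747 = 4 - 1*374/747 = 4 - 374/747 = 2614/747 ≈ 3.4993)
(10 + c(-1, 4))²*I(-20) + n = (10 - 3)²*(10 - 20) + 2614/747 = 7²*(-10) + 2614/747 = 49*(-10) + 2614/747 = -490 + 2614/747 = -363416/747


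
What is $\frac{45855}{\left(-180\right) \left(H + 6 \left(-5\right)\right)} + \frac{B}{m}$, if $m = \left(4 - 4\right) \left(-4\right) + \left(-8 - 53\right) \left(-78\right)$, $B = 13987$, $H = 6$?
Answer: $\frac{343953}{25376} \approx 13.554$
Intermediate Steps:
$m = 4758$ ($m = 0 \left(-4\right) + \left(-8 - 53\right) \left(-78\right) = 0 - -4758 = 0 + 4758 = 4758$)
$\frac{45855}{\left(-180\right) \left(H + 6 \left(-5\right)\right)} + \frac{B}{m} = \frac{45855}{\left(-180\right) \left(6 + 6 \left(-5\right)\right)} + \frac{13987}{4758} = \frac{45855}{\left(-180\right) \left(6 - 30\right)} + 13987 \cdot \frac{1}{4758} = \frac{45855}{\left(-180\right) \left(-24\right)} + \frac{13987}{4758} = \frac{45855}{4320} + \frac{13987}{4758} = 45855 \cdot \frac{1}{4320} + \frac{13987}{4758} = \frac{1019}{96} + \frac{13987}{4758} = \frac{343953}{25376}$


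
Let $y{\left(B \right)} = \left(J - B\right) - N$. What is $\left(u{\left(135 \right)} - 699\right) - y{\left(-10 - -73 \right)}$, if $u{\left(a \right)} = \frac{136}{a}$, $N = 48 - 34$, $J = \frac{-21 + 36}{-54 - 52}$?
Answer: $- \frac{8884379}{14310} \approx -620.85$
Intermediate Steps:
$J = - \frac{15}{106}$ ($J = \frac{15}{-106} = 15 \left(- \frac{1}{106}\right) = - \frac{15}{106} \approx -0.14151$)
$N = 14$ ($N = 48 - 34 = 14$)
$y{\left(B \right)} = - \frac{1499}{106} - B$ ($y{\left(B \right)} = \left(- \frac{15}{106} - B\right) - 14 = - \frac{1499}{106} - B$)
$\left(u{\left(135 \right)} - 699\right) - y{\left(-10 - -73 \right)} = \left(\frac{136}{135} - 699\right) - \left(- \frac{1499}{106} - \left(-10 - -73\right)\right) = \left(136 \cdot \frac{1}{135} - 699\right) - \left(- \frac{1499}{106} - \left(-10 + 73\right)\right) = \left(\frac{136}{135} - 699\right) - \left(- \frac{1499}{106} - 63\right) = - \frac{94229}{135} - \left(- \frac{1499}{106} - 63\right) = - \frac{94229}{135} - - \frac{8177}{106} = - \frac{94229}{135} + \frac{8177}{106} = - \frac{8884379}{14310}$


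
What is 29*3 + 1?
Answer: 88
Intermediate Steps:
29*3 + 1 = 87 + 1 = 88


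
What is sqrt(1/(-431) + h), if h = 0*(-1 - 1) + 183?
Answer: 2*sqrt(8498458)/431 ≈ 13.528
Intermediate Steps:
h = 183 (h = 0*(-2) + 183 = 0 + 183 = 183)
sqrt(1/(-431) + h) = sqrt(1/(-431) + 183) = sqrt(-1/431 + 183) = sqrt(78872/431) = 2*sqrt(8498458)/431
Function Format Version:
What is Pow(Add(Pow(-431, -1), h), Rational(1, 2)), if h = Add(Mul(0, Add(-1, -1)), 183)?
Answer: Mul(Rational(2, 431), Pow(8498458, Rational(1, 2))) ≈ 13.528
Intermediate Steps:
h = 183 (h = Add(Mul(0, -2), 183) = Add(0, 183) = 183)
Pow(Add(Pow(-431, -1), h), Rational(1, 2)) = Pow(Add(Pow(-431, -1), 183), Rational(1, 2)) = Pow(Add(Rational(-1, 431), 183), Rational(1, 2)) = Pow(Rational(78872, 431), Rational(1, 2)) = Mul(Rational(2, 431), Pow(8498458, Rational(1, 2)))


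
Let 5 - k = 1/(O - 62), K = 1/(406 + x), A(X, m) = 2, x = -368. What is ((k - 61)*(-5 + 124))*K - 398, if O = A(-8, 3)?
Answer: -1307161/2280 ≈ -573.32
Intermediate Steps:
K = 1/38 (K = 1/(406 - 368) = 1/38 ≈ 0.026316)
O = 2
k = 301/60 (k = 5 - 1/(2 - 62) = 5 - 1/(-60) = 5 - 1*(-1/60) = 5 + 1/60 = 301/60 ≈ 5.0167)
((k - 61)*(-5 + 124))*K - 398 = ((301/60 - 61)*(-5 + 124))*(1/38) - 398 = -3359/60*119*(1/38) - 398 = -399721/60*1/38 - 398 = -399721/2280 - 398 = -1307161/2280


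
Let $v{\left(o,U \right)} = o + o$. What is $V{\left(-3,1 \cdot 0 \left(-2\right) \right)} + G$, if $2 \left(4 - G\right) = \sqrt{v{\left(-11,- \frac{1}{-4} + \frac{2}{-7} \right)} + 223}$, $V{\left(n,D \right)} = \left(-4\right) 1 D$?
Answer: $4 - \frac{\sqrt{201}}{2} \approx -3.0887$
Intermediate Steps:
$v{\left(o,U \right)} = 2 o$
$V{\left(n,D \right)} = - 4 D$
$G = 4 - \frac{\sqrt{201}}{2}$ ($G = 4 - \frac{\sqrt{2 \left(-11\right) + 223}}{2} = 4 - \frac{\sqrt{-22 + 223}}{2} = 4 - \frac{\sqrt{201}}{2} \approx -3.0887$)
$V{\left(-3,1 \cdot 0 \left(-2\right) \right)} + G = - 4 \cdot 1 \cdot 0 \left(-2\right) + \left(4 - \frac{\sqrt{201}}{2}\right) = - 4 \cdot 0 \left(-2\right) + \left(4 - \frac{\sqrt{201}}{2}\right) = \left(-4\right) 0 + \left(4 - \frac{\sqrt{201}}{2}\right) = 0 + \left(4 - \frac{\sqrt{201}}{2}\right) = 4 - \frac{\sqrt{201}}{2}$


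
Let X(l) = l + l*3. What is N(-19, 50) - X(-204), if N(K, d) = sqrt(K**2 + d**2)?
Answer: 816 + sqrt(2861) ≈ 869.49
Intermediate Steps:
X(l) = 4*l (X(l) = l + 3*l = 4*l)
N(-19, 50) - X(-204) = sqrt((-19)**2 + 50**2) - 4*(-204) = sqrt(361 + 2500) - 1*(-816) = sqrt(2861) + 816 = 816 + sqrt(2861)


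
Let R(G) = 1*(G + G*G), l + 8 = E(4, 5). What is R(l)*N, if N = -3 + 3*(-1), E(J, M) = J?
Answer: -72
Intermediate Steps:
l = -4 (l = -8 + 4 = -4)
N = -6 (N = -3 - 3 = -6)
R(G) = G + G² (R(G) = 1*(G + G²) = G + G²)
R(l)*N = -4*(1 - 4)*(-6) = -4*(-3)*(-6) = 12*(-6) = -72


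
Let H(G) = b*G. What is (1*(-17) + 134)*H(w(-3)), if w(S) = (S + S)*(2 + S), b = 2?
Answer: 1404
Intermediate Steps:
w(S) = 2*S*(2 + S) (w(S) = (2*S)*(2 + S) = 2*S*(2 + S))
H(G) = 2*G
(1*(-17) + 134)*H(w(-3)) = (1*(-17) + 134)*(2*(2*(-3)*(2 - 3))) = (-17 + 134)*(2*(2*(-3)*(-1))) = 117*(2*6) = 117*12 = 1404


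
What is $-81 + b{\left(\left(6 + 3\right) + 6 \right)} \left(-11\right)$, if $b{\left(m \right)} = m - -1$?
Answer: $-257$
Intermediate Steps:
$b{\left(m \right)} = 1 + m$ ($b{\left(m \right)} = m + 1 = 1 + m$)
$-81 + b{\left(\left(6 + 3\right) + 6 \right)} \left(-11\right) = -81 + \left(1 + \left(\left(6 + 3\right) + 6\right)\right) \left(-11\right) = -81 + \left(1 + \left(9 + 6\right)\right) \left(-11\right) = -81 + \left(1 + 15\right) \left(-11\right) = -81 + 16 \left(-11\right) = -81 - 176 = -257$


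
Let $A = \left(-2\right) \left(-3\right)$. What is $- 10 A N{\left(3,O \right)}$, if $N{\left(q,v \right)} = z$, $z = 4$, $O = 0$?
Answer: $-240$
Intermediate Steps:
$A = 6$
$N{\left(q,v \right)} = 4$
$- 10 A N{\left(3,O \right)} = \left(-10\right) 6 \cdot 4 = \left(-60\right) 4 = -240$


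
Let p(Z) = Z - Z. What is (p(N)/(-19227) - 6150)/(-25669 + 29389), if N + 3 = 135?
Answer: -205/124 ≈ -1.6532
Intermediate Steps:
N = 132 (N = -3 + 135 = 132)
p(Z) = 0
(p(N)/(-19227) - 6150)/(-25669 + 29389) = (0/(-19227) - 6150)/(-25669 + 29389) = (0*(-1/19227) - 6150)/3720 = (0 - 6150)*(1/3720) = -6150*1/3720 = -205/124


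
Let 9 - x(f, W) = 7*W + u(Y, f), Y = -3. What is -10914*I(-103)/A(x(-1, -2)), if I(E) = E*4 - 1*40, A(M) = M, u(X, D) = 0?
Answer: 4933128/23 ≈ 2.1448e+5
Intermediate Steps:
x(f, W) = 9 - 7*W (x(f, W) = 9 - (7*W + 0) = 9 - 7*W)
I(E) = -40 + 4*E (I(E) = 4*E - 40 = -40 + 4*E)
-10914*I(-103)/A(x(-1, -2)) = -10914*(-40 + 4*(-103))/(9 - 7*(-2)) = -10914*(-40 - 412)/(9 + 14) = -10914/(23/(-452)) = -10914/(23*(-1/452)) = -10914/(-23/452) = -10914*(-452/23) = 4933128/23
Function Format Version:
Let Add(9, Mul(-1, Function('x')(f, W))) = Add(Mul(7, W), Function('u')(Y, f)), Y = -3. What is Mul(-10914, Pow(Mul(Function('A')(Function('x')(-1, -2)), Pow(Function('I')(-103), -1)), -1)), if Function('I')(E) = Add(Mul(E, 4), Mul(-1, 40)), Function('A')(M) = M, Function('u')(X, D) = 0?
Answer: Rational(4933128, 23) ≈ 2.1448e+5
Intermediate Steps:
Function('x')(f, W) = Add(9, Mul(-7, W)) (Function('x')(f, W) = Add(9, Mul(-1, Add(Mul(7, W), 0))) = Add(9, Mul(-1, Mul(7, W))) = Add(9, Mul(-7, W)))
Function('I')(E) = Add(-40, Mul(4, E)) (Function('I')(E) = Add(Mul(4, E), -40) = Add(-40, Mul(4, E)))
Mul(-10914, Pow(Mul(Function('A')(Function('x')(-1, -2)), Pow(Function('I')(-103), -1)), -1)) = Mul(-10914, Pow(Mul(Add(9, Mul(-7, -2)), Pow(Add(-40, Mul(4, -103)), -1)), -1)) = Mul(-10914, Pow(Mul(Add(9, 14), Pow(Add(-40, -412), -1)), -1)) = Mul(-10914, Pow(Mul(23, Pow(-452, -1)), -1)) = Mul(-10914, Pow(Mul(23, Rational(-1, 452)), -1)) = Mul(-10914, Pow(Rational(-23, 452), -1)) = Mul(-10914, Rational(-452, 23)) = Rational(4933128, 23)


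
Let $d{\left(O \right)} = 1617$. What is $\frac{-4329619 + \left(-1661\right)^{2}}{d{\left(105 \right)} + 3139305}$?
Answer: $- \frac{261783}{523487} \approx -0.50008$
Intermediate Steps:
$\frac{-4329619 + \left(-1661\right)^{2}}{d{\left(105 \right)} + 3139305} = \frac{-4329619 + \left(-1661\right)^{2}}{1617 + 3139305} = \frac{-4329619 + 2758921}{3140922} = \left(-1570698\right) \frac{1}{3140922} = - \frac{261783}{523487}$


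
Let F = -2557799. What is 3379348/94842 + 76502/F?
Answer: 4318218666184/121293386379 ≈ 35.601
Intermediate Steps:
3379348/94842 + 76502/F = 3379348/94842 + 76502/(-2557799) = 3379348*(1/94842) + 76502*(-1/2557799) = 1689674/47421 - 76502/2557799 = 4318218666184/121293386379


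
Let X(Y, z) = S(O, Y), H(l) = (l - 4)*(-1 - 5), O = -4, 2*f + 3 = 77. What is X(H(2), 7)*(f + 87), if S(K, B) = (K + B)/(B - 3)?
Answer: 992/9 ≈ 110.22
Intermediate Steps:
f = 37 (f = -3/2 + (1/2)*77 = -3/2 + 77/2 = 37)
H(l) = 24 - 6*l (H(l) = (-4 + l)*(-6) = 24 - 6*l)
S(K, B) = (B + K)/(-3 + B)
X(Y, z) = (-4 + Y)/(-3 + Y) (X(Y, z) = (Y - 4)/(-3 + Y) = (-4 + Y)/(-3 + Y))
X(H(2), 7)*(f + 87) = ((-4 + (24 - 6*2))/(-3 + (24 - 6*2)))*(37 + 87) = ((-4 + (24 - 12))/(-3 + (24 - 12)))*124 = ((-4 + 12)/(-3 + 12))*124 = (8/9)*124 = 992/9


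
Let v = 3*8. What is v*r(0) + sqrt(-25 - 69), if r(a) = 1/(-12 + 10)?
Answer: -12 + I*sqrt(94) ≈ -12.0 + 9.6954*I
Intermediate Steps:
r(a) = -1/2 (r(a) = 1/(-2) = -1/2)
v = 24
v*r(0) + sqrt(-25 - 69) = 24*(-1/2) + sqrt(-25 - 69) = -12 + sqrt(-94) = -12 + I*sqrt(94)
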